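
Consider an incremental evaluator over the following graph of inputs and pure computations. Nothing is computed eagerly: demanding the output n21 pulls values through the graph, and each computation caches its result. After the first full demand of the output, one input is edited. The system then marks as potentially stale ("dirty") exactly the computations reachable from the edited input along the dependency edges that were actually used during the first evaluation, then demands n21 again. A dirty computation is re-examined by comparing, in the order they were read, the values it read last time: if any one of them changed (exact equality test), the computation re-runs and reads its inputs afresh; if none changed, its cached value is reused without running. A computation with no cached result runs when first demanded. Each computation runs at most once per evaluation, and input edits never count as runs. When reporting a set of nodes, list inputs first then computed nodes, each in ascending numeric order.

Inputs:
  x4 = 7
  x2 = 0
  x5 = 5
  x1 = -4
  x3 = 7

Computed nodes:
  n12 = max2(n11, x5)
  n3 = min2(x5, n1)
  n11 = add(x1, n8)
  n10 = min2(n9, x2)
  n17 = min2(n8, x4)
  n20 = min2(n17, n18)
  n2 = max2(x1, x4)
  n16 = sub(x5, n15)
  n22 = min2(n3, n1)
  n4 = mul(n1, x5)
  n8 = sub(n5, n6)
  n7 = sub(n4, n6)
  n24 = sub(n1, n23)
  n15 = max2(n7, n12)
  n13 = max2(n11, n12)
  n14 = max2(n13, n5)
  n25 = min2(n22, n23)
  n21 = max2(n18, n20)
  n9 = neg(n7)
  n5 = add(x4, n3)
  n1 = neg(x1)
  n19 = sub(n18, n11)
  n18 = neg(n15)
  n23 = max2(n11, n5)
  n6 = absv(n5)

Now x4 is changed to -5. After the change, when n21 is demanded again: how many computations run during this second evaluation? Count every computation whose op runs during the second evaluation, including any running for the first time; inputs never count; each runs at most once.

Initial pass — values computed on the first demand:
  n1 = neg(-4) = 4
  n3 = min2(5, 4) = 4
  n4 = mul(4, 5) = 20
  n5 = add(7, 4) = 11
  n6 = absv(11) = 11
  n7 = sub(20, 11) = 9
  n8 = sub(11, 11) = 0
  n11 = add(-4, 0) = -4
  n12 = max2(-4, 5) = 5
  n15 = max2(9, 5) = 9
  n17 = min2(0, 7) = 0
  n18 = neg(9) = -9
  n20 = min2(0, -9) = -9
  n21 = max2(-9, -9) = -9

Second demand — change propagation:
  n5: re-runs because x4 7->-5; new result -1.
  n6: re-runs because n5 11->-1; new result 1.
  n7: re-runs because n6 11->1; new result 19.
  n8: re-runs because n5 11->-1; n6 11->1; new result -2.
  n11: re-runs because n8 0->-2; new result -6.
  n12: re-runs because n11 -4->-6; new result 5 (unchanged).
  n15: re-runs because n7 9->19; new result 19.
  n17: re-runs because n8 0->-2; x4 7->-5; new result -5.
  n18: re-runs because n15 9->19; new result -19.
  n20: re-runs because n17 0->-5; n18 -9->-19; new result -19.
  n21: re-runs because n18 -9->-19; n20 -9->-19; new result -19.

Run set: n5, n6, n7, n8, n11, n12, n15, n17, n18, n20, n21 (11 run).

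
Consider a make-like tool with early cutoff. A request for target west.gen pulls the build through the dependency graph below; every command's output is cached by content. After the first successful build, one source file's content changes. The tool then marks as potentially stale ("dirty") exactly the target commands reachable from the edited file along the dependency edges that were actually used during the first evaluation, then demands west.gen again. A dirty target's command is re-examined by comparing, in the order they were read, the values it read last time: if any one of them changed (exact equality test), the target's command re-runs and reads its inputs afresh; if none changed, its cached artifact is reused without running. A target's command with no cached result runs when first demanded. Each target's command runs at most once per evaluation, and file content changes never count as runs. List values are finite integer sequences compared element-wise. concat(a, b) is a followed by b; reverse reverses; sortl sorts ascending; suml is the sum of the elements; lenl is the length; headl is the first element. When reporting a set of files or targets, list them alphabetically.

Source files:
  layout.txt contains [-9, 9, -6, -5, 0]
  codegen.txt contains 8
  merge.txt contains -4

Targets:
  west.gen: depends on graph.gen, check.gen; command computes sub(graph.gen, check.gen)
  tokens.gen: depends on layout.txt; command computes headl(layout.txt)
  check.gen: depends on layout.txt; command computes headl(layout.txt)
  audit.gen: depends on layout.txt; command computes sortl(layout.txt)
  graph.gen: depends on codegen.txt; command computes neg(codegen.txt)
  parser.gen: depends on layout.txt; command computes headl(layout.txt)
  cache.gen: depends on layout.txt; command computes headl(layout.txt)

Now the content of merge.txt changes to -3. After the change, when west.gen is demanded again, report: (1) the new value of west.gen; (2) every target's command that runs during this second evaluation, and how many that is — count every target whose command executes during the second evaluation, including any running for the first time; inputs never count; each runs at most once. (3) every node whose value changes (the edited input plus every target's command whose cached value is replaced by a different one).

Demanding west.gen again yields 1.
0 target commands run: none.
The nodes whose values change: merge.txt.
Note the shortcut — nothing in the graph depends on merge.txt at all, so no recomputation happens.

First demand of the output computes:
  check.gen = headl([-9, 9, -6, -5, 0]) = -9
  graph.gen = neg(8) = -8
  west.gen = sub(-8, -9) = 1

After the edit, cleaning proceeds:
  no node depends on merge.txt at all; the second demand re-runs nothing.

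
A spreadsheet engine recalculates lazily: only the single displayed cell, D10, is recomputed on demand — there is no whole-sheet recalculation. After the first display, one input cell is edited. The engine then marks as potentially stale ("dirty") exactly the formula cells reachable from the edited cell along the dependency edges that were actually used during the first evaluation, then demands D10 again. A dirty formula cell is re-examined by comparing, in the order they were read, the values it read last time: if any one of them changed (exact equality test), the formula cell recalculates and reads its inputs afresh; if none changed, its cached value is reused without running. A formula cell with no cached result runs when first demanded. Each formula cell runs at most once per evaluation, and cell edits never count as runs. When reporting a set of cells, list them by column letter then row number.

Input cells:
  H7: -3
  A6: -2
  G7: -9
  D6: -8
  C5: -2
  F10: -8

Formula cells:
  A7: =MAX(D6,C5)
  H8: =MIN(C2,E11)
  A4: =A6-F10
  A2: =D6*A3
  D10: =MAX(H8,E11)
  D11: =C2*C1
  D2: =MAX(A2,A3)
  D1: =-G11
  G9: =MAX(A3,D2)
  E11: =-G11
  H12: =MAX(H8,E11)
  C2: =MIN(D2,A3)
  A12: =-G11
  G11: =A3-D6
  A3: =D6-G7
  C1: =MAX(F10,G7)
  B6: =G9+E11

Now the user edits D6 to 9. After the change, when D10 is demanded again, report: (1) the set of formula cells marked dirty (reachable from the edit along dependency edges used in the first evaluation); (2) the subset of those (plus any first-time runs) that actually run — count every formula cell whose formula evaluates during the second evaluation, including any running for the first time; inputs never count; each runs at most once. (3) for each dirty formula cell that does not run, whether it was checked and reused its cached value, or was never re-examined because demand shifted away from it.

First evaluation (everything demanded from the output):
  A3 = -8 - -9 = 1
  A2 = -8 * 1 = -8
  D2 = MAX(-8, 1) = 1
  C2 = MIN(1, 1) = 1
  G11 = 1 - -8 = 9
  E11 = -(9) = -9
  H8 = MIN(1, -9) = -9
  D10 = MAX(-9, -9) = -9

Propagation after the edit:
  A3: runs — D6 -8->9; result 18.
  A2: runs — D6 -8->9; A3 1->18; result 162.
  D2: runs — A2 -8->162; A3 1->18; result 162.
  C2: runs — D2 1->162; A3 1->18; result 18.
  G11: runs — A3 1->18; D6 -8->9; result 9 (same value as before).
  E11: checked — values it read are unchanged (G11 unchanged); reused cached -9 without running.
  H8: runs — C2 1->18; result -9 (same value as before).
  D10: checked — values it read are unchanged (H8 unchanged, E11 unchanged); reused cached -9 without running.

Key observation: the cutoff stops propagation at E11 — its inputs' values are unchanged, so it reuses its cache.

Marked dirty: A2, A3, C2, D2, D10, E11, G11, H8.
Formula cells that run: A2, A3, C2, D2, G11, H8 — 6 in total.
Checked but reused from cache: D10, E11.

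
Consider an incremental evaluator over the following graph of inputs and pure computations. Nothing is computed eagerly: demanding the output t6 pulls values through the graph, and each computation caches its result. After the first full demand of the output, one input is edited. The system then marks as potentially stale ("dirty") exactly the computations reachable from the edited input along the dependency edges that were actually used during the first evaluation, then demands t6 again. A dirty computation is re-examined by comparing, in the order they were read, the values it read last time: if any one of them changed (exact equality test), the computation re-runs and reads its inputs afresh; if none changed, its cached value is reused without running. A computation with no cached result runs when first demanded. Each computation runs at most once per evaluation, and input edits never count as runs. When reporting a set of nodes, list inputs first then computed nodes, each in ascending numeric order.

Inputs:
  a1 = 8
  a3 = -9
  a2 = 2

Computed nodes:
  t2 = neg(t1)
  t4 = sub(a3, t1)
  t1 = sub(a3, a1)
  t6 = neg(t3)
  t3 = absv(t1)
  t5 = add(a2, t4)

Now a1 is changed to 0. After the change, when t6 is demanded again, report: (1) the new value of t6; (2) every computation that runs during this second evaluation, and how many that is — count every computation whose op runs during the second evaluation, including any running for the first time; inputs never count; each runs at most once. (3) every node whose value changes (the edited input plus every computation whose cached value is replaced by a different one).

Initial pass — values computed on the first demand:
  t1 = sub(-9, 8) = -17
  t3 = absv(-17) = 17
  t6 = neg(17) = -17

Second demand — change propagation:
  t1: re-runs because a1 8->0; new result -9.
  t3: re-runs because t1 -17->-9; new result 9.
  t6: re-runs because t3 17->9; new result -9.

t6 now evaluates to -9.
Run set: t1, t3, t6 (3 run).
Changed values: a1, t1, t3, t6.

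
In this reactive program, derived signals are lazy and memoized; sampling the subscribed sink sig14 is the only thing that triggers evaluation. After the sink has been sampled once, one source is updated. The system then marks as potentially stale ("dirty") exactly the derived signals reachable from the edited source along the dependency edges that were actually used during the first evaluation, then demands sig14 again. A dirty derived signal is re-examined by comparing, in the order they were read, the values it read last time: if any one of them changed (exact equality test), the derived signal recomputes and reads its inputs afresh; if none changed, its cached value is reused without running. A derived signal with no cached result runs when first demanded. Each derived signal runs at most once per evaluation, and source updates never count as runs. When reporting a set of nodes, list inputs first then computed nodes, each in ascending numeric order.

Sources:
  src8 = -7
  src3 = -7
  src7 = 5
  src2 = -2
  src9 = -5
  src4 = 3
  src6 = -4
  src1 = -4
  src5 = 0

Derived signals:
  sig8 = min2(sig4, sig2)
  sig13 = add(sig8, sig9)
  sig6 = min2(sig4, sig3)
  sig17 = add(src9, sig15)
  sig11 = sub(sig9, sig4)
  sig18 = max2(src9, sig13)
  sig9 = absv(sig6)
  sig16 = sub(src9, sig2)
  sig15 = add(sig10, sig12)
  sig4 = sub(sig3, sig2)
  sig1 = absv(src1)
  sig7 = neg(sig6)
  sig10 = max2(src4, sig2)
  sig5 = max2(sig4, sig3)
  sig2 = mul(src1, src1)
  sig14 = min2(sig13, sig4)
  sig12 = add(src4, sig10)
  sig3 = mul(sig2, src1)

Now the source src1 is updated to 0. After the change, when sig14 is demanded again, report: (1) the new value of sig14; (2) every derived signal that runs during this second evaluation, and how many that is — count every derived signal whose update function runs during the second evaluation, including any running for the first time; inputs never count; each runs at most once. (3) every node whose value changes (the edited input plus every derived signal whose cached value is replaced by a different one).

First demand of the output computes:
  sig2 = mul(-4, -4) = 16
  sig3 = mul(16, -4) = -64
  sig4 = sub(-64, 16) = -80
  sig6 = min2(-80, -64) = -80
  sig8 = min2(-80, 16) = -80
  sig9 = absv(-80) = 80
  sig13 = add(-80, 80) = 0
  sig14 = min2(0, -80) = -80

After the edit, cleaning proceeds:
  sig2: a read changed (src1 -4->0; src1 -4->0) — executes, giving 0.
  sig3: a read changed (sig2 16->0; src1 -4->0) — executes, giving 0.
  sig4: a read changed (sig3 -64->0; sig2 16->0) — executes, giving 0.
  sig6: a read changed (sig4 -80->0; sig3 -64->0) — executes, giving 0.
  sig8: a read changed (sig4 -80->0; sig2 16->0) — executes, giving 0.
  sig9: a read changed (sig6 -80->0) — executes, giving 0.
  sig13: a read changed (sig8 -80->0; sig9 80->0) — executes, giving 0 — identical to its old value.
  sig14: a read changed (sig4 -80->0) — executes, giving 0.

Demanding sig14 again yields 0.
8 derived signals run: sig2, sig3, sig4, sig6, sig8, sig9, sig13, sig14.
The nodes whose values change: src1, sig2, sig3, sig4, sig6, sig8, sig9, sig14.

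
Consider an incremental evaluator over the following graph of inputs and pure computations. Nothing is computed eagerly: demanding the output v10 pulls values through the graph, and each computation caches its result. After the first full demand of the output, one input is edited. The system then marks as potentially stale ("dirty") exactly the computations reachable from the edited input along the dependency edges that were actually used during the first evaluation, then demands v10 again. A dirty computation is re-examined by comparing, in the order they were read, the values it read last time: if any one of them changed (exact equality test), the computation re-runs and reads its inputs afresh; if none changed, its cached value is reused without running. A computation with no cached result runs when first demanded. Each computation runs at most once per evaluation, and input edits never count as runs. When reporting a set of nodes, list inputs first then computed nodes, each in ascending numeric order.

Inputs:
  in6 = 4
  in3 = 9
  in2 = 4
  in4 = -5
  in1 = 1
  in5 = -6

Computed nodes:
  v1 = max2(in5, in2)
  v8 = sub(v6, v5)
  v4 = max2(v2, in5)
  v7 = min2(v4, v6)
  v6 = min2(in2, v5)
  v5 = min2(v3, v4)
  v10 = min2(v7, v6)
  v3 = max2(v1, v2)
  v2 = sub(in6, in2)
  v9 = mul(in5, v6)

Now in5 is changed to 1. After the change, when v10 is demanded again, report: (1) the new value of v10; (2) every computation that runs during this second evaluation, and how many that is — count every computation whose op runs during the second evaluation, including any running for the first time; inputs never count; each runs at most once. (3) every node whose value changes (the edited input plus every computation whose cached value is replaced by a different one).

v10 now evaluates to 1.
Run set: v1, v4, v5, v6, v7, v10 (6 run).
Changed values: in5, v4, v5, v6, v7, v10.
The important point: at v3 every value read last time is unchanged, so the dirty flag clears without a run.

Initial pass — values computed on the first demand:
  v1 = max2(-6, 4) = 4
  v2 = sub(4, 4) = 0
  v3 = max2(4, 0) = 4
  v4 = max2(0, -6) = 0
  v5 = min2(4, 0) = 0
  v6 = min2(4, 0) = 0
  v7 = min2(0, 0) = 0
  v10 = min2(0, 0) = 0

Second demand — change propagation:
  v1: re-runs because in5 -6->1; new result 4 (unchanged).
  v3: re-examined; everything it read last time is the same (v1 unchanged, v2 unchanged) — cache 4 kept, no run.
  v4: re-runs because in5 -6->1; new result 1.
  v5: re-runs because v4 0->1; new result 1.
  v6: re-runs because v5 0->1; new result 1.
  v7: re-runs because v4 0->1; v6 0->1; new result 1.
  v10: re-runs because v7 0->1; v6 0->1; new result 1.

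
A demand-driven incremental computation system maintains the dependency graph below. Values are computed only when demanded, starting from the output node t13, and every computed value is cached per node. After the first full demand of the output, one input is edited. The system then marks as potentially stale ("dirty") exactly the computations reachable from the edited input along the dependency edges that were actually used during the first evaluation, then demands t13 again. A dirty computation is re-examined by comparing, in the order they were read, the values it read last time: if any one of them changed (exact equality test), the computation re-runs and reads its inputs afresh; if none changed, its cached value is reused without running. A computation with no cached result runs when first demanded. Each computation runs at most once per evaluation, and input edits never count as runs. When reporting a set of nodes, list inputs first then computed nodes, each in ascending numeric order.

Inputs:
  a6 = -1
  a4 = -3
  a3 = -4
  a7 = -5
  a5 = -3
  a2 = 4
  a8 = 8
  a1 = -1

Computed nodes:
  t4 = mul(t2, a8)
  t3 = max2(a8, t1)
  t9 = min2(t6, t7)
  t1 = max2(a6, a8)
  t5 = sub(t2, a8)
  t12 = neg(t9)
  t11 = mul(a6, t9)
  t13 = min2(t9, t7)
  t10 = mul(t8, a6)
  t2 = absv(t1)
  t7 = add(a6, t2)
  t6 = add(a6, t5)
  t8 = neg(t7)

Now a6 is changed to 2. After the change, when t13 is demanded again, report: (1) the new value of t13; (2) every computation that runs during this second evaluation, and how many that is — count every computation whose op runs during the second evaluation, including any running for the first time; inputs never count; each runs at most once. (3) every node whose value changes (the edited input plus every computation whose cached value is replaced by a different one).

New value of t13: 2.
Computations that run: t1, t6, t7, t9, t13 — 5 in total.
Values that change: a6, t6, t7, t9, t13.
Key observation: the cutoff stops propagation at t2 — its inputs' values are unchanged, so it reuses its cache.

First evaluation (everything demanded from the output):
  t1 = max2(-1, 8) = 8
  t2 = absv(8) = 8
  t5 = sub(8, 8) = 0
  t6 = add(-1, 0) = -1
  t7 = add(-1, 8) = 7
  t9 = min2(-1, 7) = -1
  t13 = min2(-1, 7) = -1

Propagation after the edit:
  t1: runs — a6 -1->2; result 8 (same value as before).
  t2: checked — values it read are unchanged (t1 unchanged); reused cached 8 without running.
  t5: checked — values it read are unchanged (t2 unchanged, a8 unchanged); reused cached 0 without running.
  t6: runs — a6 -1->2; result 2.
  t7: runs — a6 -1->2; result 10.
  t9: runs — t6 -1->2; t7 7->10; result 2.
  t13: runs — t9 -1->2; t7 7->10; result 2.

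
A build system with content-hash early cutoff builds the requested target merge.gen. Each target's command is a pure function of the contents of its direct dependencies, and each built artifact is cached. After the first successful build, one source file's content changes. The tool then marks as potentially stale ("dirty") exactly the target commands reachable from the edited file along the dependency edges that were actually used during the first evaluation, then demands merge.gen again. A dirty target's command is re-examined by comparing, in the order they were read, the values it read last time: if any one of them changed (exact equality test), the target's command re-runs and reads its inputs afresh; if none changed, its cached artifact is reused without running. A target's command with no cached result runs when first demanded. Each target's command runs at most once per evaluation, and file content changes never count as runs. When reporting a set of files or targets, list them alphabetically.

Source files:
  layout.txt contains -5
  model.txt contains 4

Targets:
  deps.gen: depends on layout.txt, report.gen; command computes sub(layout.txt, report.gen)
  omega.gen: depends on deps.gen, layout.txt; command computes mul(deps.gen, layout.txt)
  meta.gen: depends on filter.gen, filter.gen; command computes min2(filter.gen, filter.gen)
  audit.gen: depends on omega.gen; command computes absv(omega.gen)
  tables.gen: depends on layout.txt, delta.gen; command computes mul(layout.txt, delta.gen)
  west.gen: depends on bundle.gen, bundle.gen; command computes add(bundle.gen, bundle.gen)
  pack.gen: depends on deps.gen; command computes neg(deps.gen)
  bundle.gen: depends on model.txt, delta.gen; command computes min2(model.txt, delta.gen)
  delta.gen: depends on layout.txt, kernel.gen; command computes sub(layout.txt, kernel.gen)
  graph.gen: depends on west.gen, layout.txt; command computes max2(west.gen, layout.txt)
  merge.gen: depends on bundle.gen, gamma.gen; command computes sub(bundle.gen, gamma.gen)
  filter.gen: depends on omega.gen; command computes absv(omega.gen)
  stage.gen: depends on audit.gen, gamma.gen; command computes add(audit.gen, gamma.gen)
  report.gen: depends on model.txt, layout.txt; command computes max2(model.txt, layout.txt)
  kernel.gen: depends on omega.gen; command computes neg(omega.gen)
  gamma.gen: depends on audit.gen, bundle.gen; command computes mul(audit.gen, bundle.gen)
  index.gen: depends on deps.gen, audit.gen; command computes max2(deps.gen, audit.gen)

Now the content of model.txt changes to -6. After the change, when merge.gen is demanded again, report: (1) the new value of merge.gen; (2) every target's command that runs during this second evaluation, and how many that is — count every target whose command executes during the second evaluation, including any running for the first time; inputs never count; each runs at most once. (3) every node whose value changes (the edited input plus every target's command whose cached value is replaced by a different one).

First evaluation (everything demanded from the output):
  report.gen = max2(4, -5) = 4
  deps.gen = sub(-5, 4) = -9
  omega.gen = mul(-9, -5) = 45
  audit.gen = absv(45) = 45
  kernel.gen = neg(45) = -45
  delta.gen = sub(-5, -45) = 40
  bundle.gen = min2(4, 40) = 4
  gamma.gen = mul(45, 4) = 180
  merge.gen = sub(4, 180) = -176

Propagation after the edit:
  report.gen: runs — model.txt 4->-6; result -5.
  deps.gen: runs — report.gen 4->-5; result 0.
  omega.gen: runs — deps.gen -9->0; result 0.
  audit.gen: runs — omega.gen 45->0; result 0.
  kernel.gen: runs — omega.gen 45->0; result 0.
  delta.gen: runs — kernel.gen -45->0; result -5.
  bundle.gen: runs — model.txt 4->-6; delta.gen 40->-5; result -6.
  gamma.gen: runs — audit.gen 45->0; bundle.gen 4->-6; result 0.
  merge.gen: runs — bundle.gen 4->-6; gamma.gen 180->0; result -6.

New value of merge.gen: -6.
Target commands that run: audit.gen, bundle.gen, delta.gen, deps.gen, gamma.gen, kernel.gen, merge.gen, omega.gen, report.gen — 9 in total.
Values that change: audit.gen, bundle.gen, delta.gen, deps.gen, gamma.gen, kernel.gen, merge.gen, model.txt, omega.gen, report.gen.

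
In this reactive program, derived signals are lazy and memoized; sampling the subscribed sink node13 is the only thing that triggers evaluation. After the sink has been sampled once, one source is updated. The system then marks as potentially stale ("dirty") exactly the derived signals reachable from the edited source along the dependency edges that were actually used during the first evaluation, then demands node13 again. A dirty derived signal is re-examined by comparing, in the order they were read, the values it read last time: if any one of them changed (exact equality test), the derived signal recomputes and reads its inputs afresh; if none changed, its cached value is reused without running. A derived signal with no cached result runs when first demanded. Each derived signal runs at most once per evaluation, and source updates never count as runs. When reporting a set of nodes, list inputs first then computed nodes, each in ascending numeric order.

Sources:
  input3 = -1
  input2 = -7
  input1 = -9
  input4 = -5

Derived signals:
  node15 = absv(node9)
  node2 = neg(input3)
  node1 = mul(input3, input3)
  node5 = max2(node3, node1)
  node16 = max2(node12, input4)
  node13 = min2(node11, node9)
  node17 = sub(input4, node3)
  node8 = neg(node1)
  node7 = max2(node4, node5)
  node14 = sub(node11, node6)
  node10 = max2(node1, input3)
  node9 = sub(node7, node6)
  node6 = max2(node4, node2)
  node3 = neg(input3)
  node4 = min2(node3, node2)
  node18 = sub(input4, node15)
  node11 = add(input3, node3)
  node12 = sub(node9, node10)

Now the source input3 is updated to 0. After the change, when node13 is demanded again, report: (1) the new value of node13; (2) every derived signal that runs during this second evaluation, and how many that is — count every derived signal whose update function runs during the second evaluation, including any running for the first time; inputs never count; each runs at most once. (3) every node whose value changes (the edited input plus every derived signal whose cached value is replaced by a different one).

Demanding node13 again yields 0.
9 derived signals run: node1, node2, node3, node4, node5, node6, node7, node9, node11.
The nodes whose values change: input3, node1, node2, node3, node4, node5, node6, node7.
Note where the cutoff bites: node13 is checked, finds nothing changed, and keeps its cache.

First demand of the output computes:
  node1 = mul(-1, -1) = 1
  node2 = neg(-1) = 1
  node3 = neg(-1) = 1
  node4 = min2(1, 1) = 1
  node5 = max2(1, 1) = 1
  node6 = max2(1, 1) = 1
  node7 = max2(1, 1) = 1
  node9 = sub(1, 1) = 0
  node11 = add(-1, 1) = 0
  node13 = min2(0, 0) = 0

After the edit, cleaning proceeds:
  node1: a read changed (input3 -1->0; input3 -1->0) — executes, giving 0.
  node2: a read changed (input3 -1->0) — executes, giving 0.
  node3: a read changed (input3 -1->0) — executes, giving 0.
  node4: a read changed (node3 1->0; node2 1->0) — executes, giving 0.
  node5: a read changed (node3 1->0; node1 1->0) — executes, giving 0.
  node6: a read changed (node4 1->0; node2 1->0) — executes, giving 0.
  node7: a read changed (node4 1->0; node5 1->0) — executes, giving 0.
  node9: a read changed (node7 1->0; node6 1->0) — executes, giving 0 — identical to its old value.
  node11: a read changed (input3 -1->0; node3 1->0) — executes, giving 0 — identical to its old value.
  node13: dirty, but its reads are unchanged (node11 unchanged, node9 unchanged); cached 0 stands.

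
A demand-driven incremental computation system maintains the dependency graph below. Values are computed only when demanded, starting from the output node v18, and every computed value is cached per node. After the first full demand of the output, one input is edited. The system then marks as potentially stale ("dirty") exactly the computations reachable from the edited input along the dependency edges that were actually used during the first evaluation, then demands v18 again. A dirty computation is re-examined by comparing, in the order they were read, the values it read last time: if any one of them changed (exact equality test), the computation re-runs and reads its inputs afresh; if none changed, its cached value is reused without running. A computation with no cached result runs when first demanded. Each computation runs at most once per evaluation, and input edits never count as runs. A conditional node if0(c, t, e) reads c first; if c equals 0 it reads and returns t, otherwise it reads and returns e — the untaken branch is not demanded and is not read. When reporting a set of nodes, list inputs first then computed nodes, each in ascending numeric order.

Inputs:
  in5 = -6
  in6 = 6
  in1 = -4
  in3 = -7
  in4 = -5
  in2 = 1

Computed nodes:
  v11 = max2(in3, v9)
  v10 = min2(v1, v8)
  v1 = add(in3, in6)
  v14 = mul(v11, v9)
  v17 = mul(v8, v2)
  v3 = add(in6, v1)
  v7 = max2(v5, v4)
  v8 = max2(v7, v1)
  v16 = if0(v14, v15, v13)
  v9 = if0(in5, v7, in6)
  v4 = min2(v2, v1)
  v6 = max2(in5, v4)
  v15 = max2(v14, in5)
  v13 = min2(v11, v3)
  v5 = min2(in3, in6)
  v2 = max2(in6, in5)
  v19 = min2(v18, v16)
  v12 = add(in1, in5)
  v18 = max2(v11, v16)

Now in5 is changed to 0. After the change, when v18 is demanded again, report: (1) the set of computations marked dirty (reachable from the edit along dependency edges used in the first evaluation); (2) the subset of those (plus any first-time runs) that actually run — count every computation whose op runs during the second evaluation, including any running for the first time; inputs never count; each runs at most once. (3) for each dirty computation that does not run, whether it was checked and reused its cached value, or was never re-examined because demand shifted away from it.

Marked dirty: v9, v11, v13, v14, v16, v18.
Computations that run: v2, v4, v5, v7, v9, v11, v13, v14, v16, v18 — 10 in total.
Every dirty computation ran.
Key observation: a condition flipped, so demand reaches new nodes — v2, v4, v5, v7 run for the first time.

First evaluation (everything demanded from the output):
  v1 = add(-7, 6) = -1
  v3 = add(6, -1) = 5
  v9 = if0(in5=-6 -> else branch in6) = 6
  v11 = max2(-7, 6) = 6
  v13 = min2(6, 5) = 5
  v14 = mul(6, 6) = 36
  v16 = if0(v14=36 -> else branch v13) = 5
  v18 = max2(6, 5) = 6

Propagation after the edit:
  v2: demanded for the first time — runs, produces 6.
  v4: demanded for the first time — runs, produces -1.
  v5: demanded for the first time — runs, produces -7.
  v7: demanded for the first time — runs, produces -1.
  v9: runs — in5 -6->0; result -1.
  v11: runs — v9 6->-1; result -1.
  v13: runs — v11 6->-1; result -1.
  v14: runs — v11 6->-1; v9 6->-1; result 1.
  v16: runs — v14 36->1; v13 5->-1; result -1.
  v18: runs — v11 6->-1; v16 5->-1; result -1.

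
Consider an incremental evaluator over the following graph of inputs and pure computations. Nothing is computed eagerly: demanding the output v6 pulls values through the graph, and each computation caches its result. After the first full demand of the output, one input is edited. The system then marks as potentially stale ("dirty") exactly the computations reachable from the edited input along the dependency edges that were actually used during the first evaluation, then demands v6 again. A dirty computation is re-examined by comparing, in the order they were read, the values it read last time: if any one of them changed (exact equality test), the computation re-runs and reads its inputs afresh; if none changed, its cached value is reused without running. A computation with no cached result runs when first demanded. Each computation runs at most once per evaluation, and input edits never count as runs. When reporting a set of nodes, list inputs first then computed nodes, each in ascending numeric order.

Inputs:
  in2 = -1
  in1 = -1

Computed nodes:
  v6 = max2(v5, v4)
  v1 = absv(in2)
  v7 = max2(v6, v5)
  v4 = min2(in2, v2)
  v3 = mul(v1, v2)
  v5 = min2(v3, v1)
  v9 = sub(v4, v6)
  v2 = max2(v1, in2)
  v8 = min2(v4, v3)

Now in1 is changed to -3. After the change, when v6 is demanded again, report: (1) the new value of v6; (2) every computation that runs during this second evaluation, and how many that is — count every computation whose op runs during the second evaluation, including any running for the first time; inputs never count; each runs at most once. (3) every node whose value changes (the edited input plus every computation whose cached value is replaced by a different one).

v6 now evaluates to 1.
Run set: none (0 run).
Changed values: in1.
The important point: nothing the output needs ever reads in1, so the edit is invisible to it.

Initial pass — values computed on the first demand:
  v1 = absv(-1) = 1
  v2 = max2(1, -1) = 1
  v3 = mul(1, 1) = 1
  v4 = min2(-1, 1) = -1
  v5 = min2(1, 1) = 1
  v6 = max2(1, -1) = 1

Second demand — change propagation:
  no demanded computation ever read in1, so the edit dirties nothing and nothing runs.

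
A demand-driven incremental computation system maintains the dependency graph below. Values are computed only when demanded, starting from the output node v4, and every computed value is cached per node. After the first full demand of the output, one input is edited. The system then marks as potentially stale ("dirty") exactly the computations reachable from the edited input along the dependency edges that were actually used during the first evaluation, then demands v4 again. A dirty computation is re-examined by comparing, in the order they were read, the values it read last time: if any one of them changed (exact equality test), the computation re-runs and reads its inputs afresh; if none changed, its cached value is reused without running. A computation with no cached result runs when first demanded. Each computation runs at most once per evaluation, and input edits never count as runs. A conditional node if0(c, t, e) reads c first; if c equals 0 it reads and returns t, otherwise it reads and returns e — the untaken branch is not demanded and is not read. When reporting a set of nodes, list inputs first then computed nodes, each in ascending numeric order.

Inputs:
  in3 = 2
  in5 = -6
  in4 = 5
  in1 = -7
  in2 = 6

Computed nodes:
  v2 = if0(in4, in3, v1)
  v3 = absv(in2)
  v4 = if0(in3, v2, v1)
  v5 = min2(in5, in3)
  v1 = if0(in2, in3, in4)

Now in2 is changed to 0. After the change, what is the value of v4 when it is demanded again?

First evaluation (everything demanded from the output):
  v1 = if0(in2=6 -> else branch in4) = 5
  v4 = if0(in3=2 -> else branch v1) = 5

Propagation after the edit:
  v1: runs — in2 6->0; result 2.
  v4: runs — v1 5->2; result 2.

New value of v4: 2.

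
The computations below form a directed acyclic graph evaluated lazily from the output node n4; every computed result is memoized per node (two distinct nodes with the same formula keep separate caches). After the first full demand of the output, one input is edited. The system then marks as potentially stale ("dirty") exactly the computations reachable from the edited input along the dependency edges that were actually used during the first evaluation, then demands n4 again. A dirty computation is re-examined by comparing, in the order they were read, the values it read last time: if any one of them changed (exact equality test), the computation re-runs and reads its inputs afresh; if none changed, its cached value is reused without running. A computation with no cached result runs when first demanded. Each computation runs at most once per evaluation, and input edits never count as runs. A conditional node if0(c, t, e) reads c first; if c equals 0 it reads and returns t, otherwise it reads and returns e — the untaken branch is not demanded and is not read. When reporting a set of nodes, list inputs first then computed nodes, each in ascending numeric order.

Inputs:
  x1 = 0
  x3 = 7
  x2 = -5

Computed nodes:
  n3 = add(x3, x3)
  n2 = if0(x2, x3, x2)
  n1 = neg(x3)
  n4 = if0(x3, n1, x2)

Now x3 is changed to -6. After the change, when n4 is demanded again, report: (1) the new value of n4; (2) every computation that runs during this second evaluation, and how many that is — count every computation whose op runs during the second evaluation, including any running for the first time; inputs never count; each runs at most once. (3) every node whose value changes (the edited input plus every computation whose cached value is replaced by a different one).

Demanding n4 again yields -5.
1 computations run: n4.
The nodes whose values change: x3.

First demand of the output computes:
  n4 = if0(x3=7 -> else branch x2) = -5

After the edit, cleaning proceeds:
  n4: a read changed (x3 7->-6) — executes, giving -5 — identical to its old value.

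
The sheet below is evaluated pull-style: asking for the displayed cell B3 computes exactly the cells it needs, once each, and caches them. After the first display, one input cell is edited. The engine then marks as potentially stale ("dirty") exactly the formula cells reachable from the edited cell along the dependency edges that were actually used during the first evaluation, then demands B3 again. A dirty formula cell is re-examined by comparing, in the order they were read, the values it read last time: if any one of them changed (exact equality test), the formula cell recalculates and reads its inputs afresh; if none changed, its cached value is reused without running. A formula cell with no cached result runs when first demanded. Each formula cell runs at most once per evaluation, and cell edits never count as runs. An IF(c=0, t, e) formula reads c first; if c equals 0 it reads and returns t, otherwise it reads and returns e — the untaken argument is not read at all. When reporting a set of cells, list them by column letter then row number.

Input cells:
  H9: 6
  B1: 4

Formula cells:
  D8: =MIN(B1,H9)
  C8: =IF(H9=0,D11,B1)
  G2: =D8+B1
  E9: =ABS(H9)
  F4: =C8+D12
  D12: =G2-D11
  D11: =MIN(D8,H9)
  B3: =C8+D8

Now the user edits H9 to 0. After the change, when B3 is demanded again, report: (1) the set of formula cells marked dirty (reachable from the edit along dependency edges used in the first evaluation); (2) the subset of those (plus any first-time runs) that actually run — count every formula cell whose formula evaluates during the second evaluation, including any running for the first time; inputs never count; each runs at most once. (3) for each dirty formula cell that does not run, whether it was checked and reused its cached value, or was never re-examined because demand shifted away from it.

First demand of the output computes:
  C8 = IF(H9=0: H9=6 -> else branch B1) = 4
  D8 = MIN(4, 6) = 4
  B3 = 4 + 4 = 8

After the edit, cleaning proceeds:
  D8: a read changed (H9 6->0) — executes, giving 0.
  D11: had never run; runs now, result 0.
  C8: a read changed (H9 6->0) — executes, giving 0.
  B3: a read changed (C8 4->0; D8 4->0) — executes, giving 0.

Note the branch switch — D11 had no cache and runs now for the first time.

The edit dirties: B3, C8, D8.
4 formula cells run: B3, C8, D8, D11.
No dirty formula cell escaped a run.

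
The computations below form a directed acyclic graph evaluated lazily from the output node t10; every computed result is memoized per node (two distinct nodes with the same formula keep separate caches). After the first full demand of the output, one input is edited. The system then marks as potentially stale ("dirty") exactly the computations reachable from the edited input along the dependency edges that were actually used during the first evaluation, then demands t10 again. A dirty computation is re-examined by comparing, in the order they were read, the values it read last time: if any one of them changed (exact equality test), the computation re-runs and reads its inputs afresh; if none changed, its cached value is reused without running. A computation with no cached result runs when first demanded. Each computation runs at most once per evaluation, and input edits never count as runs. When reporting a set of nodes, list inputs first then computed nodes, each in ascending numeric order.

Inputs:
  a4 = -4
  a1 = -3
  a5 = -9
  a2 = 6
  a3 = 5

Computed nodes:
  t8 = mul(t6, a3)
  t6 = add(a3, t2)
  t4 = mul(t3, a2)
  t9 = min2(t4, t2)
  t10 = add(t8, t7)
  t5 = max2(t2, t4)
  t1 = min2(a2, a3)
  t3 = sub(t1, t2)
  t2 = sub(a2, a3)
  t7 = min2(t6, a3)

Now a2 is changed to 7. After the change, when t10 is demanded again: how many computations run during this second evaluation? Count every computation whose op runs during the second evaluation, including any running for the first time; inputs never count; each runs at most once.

5 computations run: t2, t6, t7, t8, t10.

First demand of the output computes:
  t2 = sub(6, 5) = 1
  t6 = add(5, 1) = 6
  t7 = min2(6, 5) = 5
  t8 = mul(6, 5) = 30
  t10 = add(30, 5) = 35

After the edit, cleaning proceeds:
  t2: a read changed (a2 6->7) — executes, giving 2.
  t6: a read changed (t2 1->2) — executes, giving 7.
  t7: a read changed (t6 6->7) — executes, giving 5 — identical to its old value.
  t8: a read changed (t6 6->7) — executes, giving 35.
  t10: a read changed (t8 30->35) — executes, giving 40.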